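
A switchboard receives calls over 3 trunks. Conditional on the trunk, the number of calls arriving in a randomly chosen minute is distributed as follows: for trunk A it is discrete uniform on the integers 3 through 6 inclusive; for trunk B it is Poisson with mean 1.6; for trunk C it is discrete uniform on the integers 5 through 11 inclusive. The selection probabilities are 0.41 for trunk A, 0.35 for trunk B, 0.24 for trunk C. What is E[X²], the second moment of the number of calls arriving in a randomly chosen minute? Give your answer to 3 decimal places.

26.591

For each component E[X²] = Var + (mean)², giving A: 21.5; B: 4.16; C: 68.
Overall E[X²] = 0.41·21.5 + 0.35·4.16 + 0.24·68 = 26.591.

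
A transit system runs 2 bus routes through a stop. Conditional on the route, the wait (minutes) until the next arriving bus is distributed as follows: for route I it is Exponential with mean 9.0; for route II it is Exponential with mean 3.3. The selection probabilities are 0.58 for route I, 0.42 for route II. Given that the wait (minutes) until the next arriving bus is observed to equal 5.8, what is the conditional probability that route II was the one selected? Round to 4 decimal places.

Likelihoods f(5.8 | ·): I: 0.0583282; II: 0.0522613.
Posterior ∝ prior × likelihood. Numerator for II: 0.42·0.0522613 = 0.0219498.
Normalizing constant: 0.58·0.0583282 + 0.42·0.0522613 = 0.0557801.
P(II | observation) = 0.0219498 / 0.0557801 = 0.393505.

0.3935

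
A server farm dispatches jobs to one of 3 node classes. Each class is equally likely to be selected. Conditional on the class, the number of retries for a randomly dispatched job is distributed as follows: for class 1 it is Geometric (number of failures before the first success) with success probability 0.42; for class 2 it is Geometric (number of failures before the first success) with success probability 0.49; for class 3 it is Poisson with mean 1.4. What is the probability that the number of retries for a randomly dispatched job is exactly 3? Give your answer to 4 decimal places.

0.0866

Conditional on each class, P(X = 3): 1: 0.081947; 2: 0.064999; 3: 0.112777.
By total probability, P(X = 3) = 0.333333·0.081947 + 0.333333·0.064999 + 0.333333·0.112777 = 0.0865743.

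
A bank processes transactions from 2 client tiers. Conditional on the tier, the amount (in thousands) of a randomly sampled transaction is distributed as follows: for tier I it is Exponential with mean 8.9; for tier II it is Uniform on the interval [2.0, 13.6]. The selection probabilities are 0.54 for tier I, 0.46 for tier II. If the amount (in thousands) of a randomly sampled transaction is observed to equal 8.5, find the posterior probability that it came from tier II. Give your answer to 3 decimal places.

Likelihoods f(8.5 | ·): I: 0.0432349; II: 0.0862069.
Posterior ∝ prior × likelihood. Numerator for II: 0.46·0.0862069 = 0.0396552.
Normalizing constant: 0.54·0.0432349 + 0.46·0.0862069 = 0.063002.
P(II | observation) = 0.0396552 / 0.063002 = 0.629427.

0.629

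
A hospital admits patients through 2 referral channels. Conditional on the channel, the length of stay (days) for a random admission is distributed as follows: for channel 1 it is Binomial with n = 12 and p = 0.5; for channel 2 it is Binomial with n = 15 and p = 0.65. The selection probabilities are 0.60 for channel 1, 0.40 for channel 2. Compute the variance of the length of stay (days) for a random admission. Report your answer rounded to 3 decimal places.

6.540

Per component, 1: μ=6, E[X²]=39; 2: μ=9.75, E[X²]=98.475.
E[X] = 0.6·6 + 0.4·9.75 = 7.5.
E[X²] = 0.6·39 + 0.4·98.475 = 62.79.
Var(X) = E[X²] − (E[X])² = 62.79 − 56.25 = 6.54.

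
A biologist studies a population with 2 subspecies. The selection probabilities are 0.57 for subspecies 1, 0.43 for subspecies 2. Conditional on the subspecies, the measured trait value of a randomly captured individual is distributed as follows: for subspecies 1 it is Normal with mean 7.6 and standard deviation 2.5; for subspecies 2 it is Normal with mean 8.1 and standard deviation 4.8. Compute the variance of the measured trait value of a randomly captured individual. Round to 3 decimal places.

Per component, 1: μ=7.6, E[X²]=64.01; 2: μ=8.1, E[X²]=88.65.
E[X] = 0.57·7.6 + 0.43·8.1 = 7.815.
E[X²] = 0.57·64.01 + 0.43·88.65 = 74.6052.
Var(X) = E[X²] − (E[X])² = 74.6052 − 61.0742 = 13.531.

13.531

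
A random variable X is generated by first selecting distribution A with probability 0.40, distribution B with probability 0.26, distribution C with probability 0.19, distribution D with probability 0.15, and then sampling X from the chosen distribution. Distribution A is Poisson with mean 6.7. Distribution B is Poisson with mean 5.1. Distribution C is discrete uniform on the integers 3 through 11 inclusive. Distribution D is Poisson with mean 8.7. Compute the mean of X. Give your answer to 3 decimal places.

6.641

Component means — A: 6.7; B: 5.1; C: 7; D: 8.7.
E[X] = 0.4·6.7 + 0.26·5.1 + 0.19·7 + 0.15·8.7 = 6.641.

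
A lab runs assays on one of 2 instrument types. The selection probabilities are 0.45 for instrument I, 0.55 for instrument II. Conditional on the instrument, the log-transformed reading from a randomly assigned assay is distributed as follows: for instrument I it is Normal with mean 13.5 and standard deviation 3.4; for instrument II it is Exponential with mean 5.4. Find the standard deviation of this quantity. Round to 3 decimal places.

6.122

Per component, I: μ=13.5, E[X²]=193.81; II: μ=5.4, E[X²]=58.32.
E[X] = 0.45·13.5 + 0.55·5.4 = 9.045.
E[X²] = 0.45·193.81 + 0.55·58.32 = 119.291.
Var(X) = E[X²] − (E[X])² = 119.291 − 81.812 = 37.4785.
SD(X) = √37.4785 = 6.12197.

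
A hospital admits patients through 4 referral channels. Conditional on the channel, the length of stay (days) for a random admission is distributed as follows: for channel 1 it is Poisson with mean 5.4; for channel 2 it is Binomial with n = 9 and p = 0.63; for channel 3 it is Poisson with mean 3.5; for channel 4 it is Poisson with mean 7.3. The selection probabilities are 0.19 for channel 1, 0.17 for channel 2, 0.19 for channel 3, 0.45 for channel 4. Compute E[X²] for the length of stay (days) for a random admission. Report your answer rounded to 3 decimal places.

For each component E[X²] = Var + (mean)², giving 1: 34.56; 2: 34.2468; 3: 15.75; 4: 60.59.
Overall E[X²] = 0.19·34.56 + 0.17·34.2468 + 0.19·15.75 + 0.45·60.59 = 42.6464.

42.646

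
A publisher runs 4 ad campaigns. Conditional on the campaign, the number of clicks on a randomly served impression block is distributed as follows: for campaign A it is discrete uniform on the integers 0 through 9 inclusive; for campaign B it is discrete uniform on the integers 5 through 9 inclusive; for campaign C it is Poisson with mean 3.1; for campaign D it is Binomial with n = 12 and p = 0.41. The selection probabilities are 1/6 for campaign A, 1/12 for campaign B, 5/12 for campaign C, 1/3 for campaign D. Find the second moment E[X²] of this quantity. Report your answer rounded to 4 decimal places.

For each component E[X²] = Var + (mean)², giving A: 28.5; B: 51; C: 12.71; D: 27.1092.
Overall E[X²] = 0.166667·28.5 + 0.0833333·51 + 0.416667·12.71 + 0.333333·27.1092 = 23.3322.

23.3322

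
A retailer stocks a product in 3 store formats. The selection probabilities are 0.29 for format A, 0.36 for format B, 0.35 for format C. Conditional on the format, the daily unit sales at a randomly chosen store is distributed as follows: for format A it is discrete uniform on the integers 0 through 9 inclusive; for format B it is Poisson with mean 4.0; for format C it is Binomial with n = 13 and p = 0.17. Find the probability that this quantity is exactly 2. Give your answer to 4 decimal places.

Conditional on each format, P(X = 2): A: 0.1; B: 0.146525; C: 0.290303.
By total probability, P(X = 2) = 0.29·0.1 + 0.36·0.146525 + 0.35·0.290303 = 0.183355.

0.1834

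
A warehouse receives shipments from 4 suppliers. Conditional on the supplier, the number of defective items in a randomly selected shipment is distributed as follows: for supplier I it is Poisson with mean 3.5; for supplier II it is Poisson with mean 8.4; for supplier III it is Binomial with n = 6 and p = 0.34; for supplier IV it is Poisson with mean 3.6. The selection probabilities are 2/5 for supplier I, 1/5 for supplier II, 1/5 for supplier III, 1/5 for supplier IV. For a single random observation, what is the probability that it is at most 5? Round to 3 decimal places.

Conditional on each supplier, P(X ≤ 5): I: 0.857614; II: 0.157277; III: 0.998455; IV: 0.844119.
By total probability, P(X ≤ 5) = 0.4·0.857614 + 0.2·0.157277 + 0.2·0.998455 + 0.2·0.844119 = 0.743016.

0.743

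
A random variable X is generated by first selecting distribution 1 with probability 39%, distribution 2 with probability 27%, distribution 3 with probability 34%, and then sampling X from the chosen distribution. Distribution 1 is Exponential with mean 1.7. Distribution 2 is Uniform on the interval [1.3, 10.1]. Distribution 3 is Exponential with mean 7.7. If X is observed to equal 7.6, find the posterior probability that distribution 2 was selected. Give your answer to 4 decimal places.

Likelihoods f(7.6 | ·): 1: 0.00672976; 2: 0.113636; 3: 0.0484011.
Posterior ∝ prior × likelihood. Numerator for 2: 0.27·0.113636 = 0.0306818.
Normalizing constant: 0.39·0.00672976 + 0.27·0.113636 + 0.34·0.0484011 = 0.0497628.
P(2 | observation) = 0.0306818 / 0.0497628 = 0.616561.

0.6166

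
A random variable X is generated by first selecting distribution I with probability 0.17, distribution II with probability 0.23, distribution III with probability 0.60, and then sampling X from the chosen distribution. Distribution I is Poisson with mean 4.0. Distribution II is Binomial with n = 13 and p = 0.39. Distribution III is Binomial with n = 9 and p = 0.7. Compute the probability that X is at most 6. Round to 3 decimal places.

Conditional on each component, P(X ≤ 6): I: 0.889326; II: 0.793527; III: 0.537169.
By total probability, P(X ≤ 6) = 0.17·0.889326 + 0.23·0.793527 + 0.6·0.537169 = 0.655998.

0.656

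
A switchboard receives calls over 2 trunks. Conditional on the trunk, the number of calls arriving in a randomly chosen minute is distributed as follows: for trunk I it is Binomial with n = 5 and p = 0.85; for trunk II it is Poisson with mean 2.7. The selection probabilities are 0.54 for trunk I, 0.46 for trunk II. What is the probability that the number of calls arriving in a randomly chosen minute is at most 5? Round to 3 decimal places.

Conditional on each trunk, P(X ≤ 5): I: 1; II: 0.943268.
By total probability, P(X ≤ 5) = 0.54·1 + 0.46·0.943268 = 0.973903.

0.974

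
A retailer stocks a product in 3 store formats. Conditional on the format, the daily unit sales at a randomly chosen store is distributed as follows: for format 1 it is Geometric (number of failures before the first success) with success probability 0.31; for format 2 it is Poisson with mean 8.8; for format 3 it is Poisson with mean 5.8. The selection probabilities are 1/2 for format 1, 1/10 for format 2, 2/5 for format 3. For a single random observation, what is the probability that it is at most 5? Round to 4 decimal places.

Conditional on each format, P(X ≤ 5): 1: 0.892082; 2: 0.128387; 3: 0.478315.
By total probability, P(X ≤ 5) = 0.5·0.892082 + 0.1·0.128387 + 0.4·0.478315 = 0.650205.

0.6502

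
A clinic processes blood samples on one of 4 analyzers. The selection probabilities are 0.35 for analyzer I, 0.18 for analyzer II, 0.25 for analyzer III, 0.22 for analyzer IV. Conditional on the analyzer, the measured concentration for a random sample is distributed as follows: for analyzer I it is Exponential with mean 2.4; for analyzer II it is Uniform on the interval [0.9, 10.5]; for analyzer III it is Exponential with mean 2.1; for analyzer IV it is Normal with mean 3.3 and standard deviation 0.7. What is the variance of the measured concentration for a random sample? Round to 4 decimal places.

6.2555

Per component, I: μ=2.4, E[X²]=11.52; II: μ=5.7, E[X²]=40.17; III: μ=2.1, E[X²]=8.82; IV: μ=3.3, E[X²]=11.38.
E[X] = 0.35·2.4 + 0.18·5.7 + 0.25·2.1 + 0.22·3.3 = 3.117.
E[X²] = 0.35·11.52 + 0.18·40.17 + 0.25·8.82 + 0.22·11.38 = 15.9712.
Var(X) = E[X²] − (E[X])² = 15.9712 − 9.71569 = 6.25551.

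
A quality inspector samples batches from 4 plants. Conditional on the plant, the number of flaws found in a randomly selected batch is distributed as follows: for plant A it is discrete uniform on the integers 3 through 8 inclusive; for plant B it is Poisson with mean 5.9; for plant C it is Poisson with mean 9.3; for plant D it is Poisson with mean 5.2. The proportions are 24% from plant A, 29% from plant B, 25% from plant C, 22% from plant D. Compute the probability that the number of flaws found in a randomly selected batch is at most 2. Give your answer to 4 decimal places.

0.0445

Conditional on each plant, P(X ≤ 2): A: 0; B: 0.0665822; C: 0.00489531; D: 0.108787.
By total probability, P(X ≤ 2) = 0.24·0 + 0.29·0.0665822 + 0.25·0.00489531 + 0.22·0.108787 = 0.0444657.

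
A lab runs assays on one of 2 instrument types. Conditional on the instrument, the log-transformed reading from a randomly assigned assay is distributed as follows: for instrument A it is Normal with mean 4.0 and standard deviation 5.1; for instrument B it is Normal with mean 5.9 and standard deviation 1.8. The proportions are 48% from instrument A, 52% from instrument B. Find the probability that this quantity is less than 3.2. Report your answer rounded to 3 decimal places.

0.245

Conditional on each instrument, P(X < 3.2): A: 0.437677; B: 0.0668072.
By total probability, P(X < 3.2) = 0.48·0.437677 + 0.52·0.0668072 = 0.244824.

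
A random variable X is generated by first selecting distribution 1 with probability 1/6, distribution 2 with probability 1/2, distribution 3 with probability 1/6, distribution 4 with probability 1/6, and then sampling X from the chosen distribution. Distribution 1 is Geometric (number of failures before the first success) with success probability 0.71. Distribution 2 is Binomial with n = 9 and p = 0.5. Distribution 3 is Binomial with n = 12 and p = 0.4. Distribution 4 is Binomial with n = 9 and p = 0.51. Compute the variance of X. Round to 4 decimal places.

Per component, 1: μ=0.408451, E[X²]=0.742115; 2: μ=4.5, E[X²]=22.5; 3: μ=4.8, E[X²]=25.92; 4: μ=4.59, E[X²]=23.3172.
E[X] = 0.166667·0.408451 + 0.5·4.5 + 0.166667·4.8 + 0.166667·4.59 = 3.88308.
E[X²] = 0.166667·0.742115 + 0.5·22.5 + 0.166667·25.92 + 0.166667·23.3172 = 19.5799.
Var(X) = E[X²] − (E[X])² = 19.5799 − 15.0783 = 4.50161.

4.5016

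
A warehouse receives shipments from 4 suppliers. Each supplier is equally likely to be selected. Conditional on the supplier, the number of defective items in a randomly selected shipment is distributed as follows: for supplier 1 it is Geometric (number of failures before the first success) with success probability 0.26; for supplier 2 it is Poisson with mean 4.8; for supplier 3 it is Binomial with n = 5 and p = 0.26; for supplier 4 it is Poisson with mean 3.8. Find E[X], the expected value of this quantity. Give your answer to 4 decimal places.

3.1865

Component means — 1: 2.84615; 2: 4.8; 3: 1.3; 4: 3.8.
E[X] = 0.25·2.84615 + 0.25·4.8 + 0.25·1.3 + 0.25·3.8 = 3.18654.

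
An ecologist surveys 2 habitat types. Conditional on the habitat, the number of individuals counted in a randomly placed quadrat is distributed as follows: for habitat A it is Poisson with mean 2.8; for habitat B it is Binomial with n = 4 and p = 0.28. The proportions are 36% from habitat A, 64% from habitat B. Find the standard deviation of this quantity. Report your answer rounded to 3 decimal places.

1.475

Per component, A: μ=2.8, E[X²]=10.64; B: μ=1.12, E[X²]=2.0608.
E[X] = 0.36·2.8 + 0.64·1.12 = 1.7248.
E[X²] = 0.36·10.64 + 0.64·2.0608 = 5.14931.
Var(X) = E[X²] − (E[X])² = 5.14931 − 2.97494 = 2.17438.
SD(X) = √2.17438 = 1.47458.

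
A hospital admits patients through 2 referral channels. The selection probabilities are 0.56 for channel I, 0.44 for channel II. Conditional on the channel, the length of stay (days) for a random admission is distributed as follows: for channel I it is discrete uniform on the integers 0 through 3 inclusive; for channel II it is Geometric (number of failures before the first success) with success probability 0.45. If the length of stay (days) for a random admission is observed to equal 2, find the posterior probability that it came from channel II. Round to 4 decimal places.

0.2996

Likelihoods P(X=2 | ·): I: 0.25; II: 0.136125.
Posterior ∝ prior × likelihood. Numerator for II: 0.44·0.136125 = 0.059895.
Normalizing constant: 0.56·0.25 + 0.44·0.136125 = 0.199895.
P(II | observation) = 0.059895 / 0.199895 = 0.299632.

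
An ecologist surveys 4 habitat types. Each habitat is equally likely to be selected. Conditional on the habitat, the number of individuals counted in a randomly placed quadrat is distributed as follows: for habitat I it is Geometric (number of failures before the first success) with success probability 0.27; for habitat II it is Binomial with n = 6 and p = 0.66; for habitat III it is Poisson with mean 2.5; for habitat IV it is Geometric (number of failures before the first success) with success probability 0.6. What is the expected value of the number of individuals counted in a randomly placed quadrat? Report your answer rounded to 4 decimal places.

Component means — I: 2.7037; II: 3.96; III: 2.5; IV: 0.666667.
E[X] = 0.25·2.7037 + 0.25·3.96 + 0.25·2.5 + 0.25·0.666667 = 2.45759.

2.4576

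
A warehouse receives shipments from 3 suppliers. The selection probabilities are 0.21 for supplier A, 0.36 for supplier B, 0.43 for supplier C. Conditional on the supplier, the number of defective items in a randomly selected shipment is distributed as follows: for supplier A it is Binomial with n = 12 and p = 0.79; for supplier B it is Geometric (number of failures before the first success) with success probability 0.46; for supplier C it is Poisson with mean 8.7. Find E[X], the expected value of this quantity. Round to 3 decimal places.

Component means — A: 9.48; B: 1.17391; C: 8.7.
E[X] = 0.21·9.48 + 0.36·1.17391 + 0.43·8.7 = 6.15441.

6.154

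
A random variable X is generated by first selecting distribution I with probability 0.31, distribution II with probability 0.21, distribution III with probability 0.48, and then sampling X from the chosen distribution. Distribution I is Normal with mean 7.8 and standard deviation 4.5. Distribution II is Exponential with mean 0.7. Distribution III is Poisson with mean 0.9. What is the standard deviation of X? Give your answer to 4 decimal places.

Per component, I: μ=7.8, E[X²]=81.09; II: μ=0.7, E[X²]=0.98; III: μ=0.9, E[X²]=1.71.
E[X] = 0.31·7.8 + 0.21·0.7 + 0.48·0.9 = 2.997.
E[X²] = 0.31·81.09 + 0.21·0.98 + 0.48·1.71 = 26.1645.
Var(X) = E[X²] − (E[X])² = 26.1645 − 8.98201 = 17.1825.
SD(X) = √17.1825 = 4.14518.

4.1452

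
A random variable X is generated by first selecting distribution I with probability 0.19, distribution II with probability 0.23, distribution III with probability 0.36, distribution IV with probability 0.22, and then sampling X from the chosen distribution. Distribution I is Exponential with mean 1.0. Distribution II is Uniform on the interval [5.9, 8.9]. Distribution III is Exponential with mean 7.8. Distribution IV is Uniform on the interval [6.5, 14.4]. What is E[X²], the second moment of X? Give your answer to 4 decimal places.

For each component E[X²] = Var + (mean)², giving I: 2; II: 55.51; III: 121.68; IV: 114.403.
Overall E[X²] = 0.19·2 + 0.23·55.51 + 0.36·121.68 + 0.22·114.403 = 82.1208.

82.1208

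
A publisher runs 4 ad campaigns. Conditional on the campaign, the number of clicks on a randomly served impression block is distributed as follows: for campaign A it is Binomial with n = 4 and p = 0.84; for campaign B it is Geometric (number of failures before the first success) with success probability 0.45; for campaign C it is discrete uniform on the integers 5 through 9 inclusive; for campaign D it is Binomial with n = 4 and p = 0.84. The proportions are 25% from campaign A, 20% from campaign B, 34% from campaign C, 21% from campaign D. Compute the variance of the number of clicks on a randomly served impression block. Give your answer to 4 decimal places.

Per component, A: μ=3.36, E[X²]=11.8272; B: μ=1.22222, E[X²]=4.20988; C: μ=7, E[X²]=51; D: μ=3.36, E[X²]=11.8272.
E[X] = 0.25·3.36 + 0.2·1.22222 + 0.34·7 + 0.21·3.36 = 4.17004.
E[X²] = 0.25·11.8272 + 0.2·4.20988 + 0.34·51 + 0.21·11.8272 = 23.6225.
Var(X) = E[X²] − (E[X])² = 23.6225 − 17.3893 = 6.23322.

6.2332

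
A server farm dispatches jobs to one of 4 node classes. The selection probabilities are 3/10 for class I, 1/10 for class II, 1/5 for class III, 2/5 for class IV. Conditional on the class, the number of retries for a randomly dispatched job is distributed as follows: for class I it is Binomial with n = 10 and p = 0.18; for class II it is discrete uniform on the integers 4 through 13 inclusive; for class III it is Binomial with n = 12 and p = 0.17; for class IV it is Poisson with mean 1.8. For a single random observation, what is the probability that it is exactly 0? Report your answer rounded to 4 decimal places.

0.1287

Conditional on each class, P(X = 0): I: 0.137448; II: 0; III: 0.10689; IV: 0.165299.
By total probability, P(X = 0) = 0.3·0.137448 + 0.1·0 + 0.2·0.10689 + 0.4·0.165299 = 0.128732.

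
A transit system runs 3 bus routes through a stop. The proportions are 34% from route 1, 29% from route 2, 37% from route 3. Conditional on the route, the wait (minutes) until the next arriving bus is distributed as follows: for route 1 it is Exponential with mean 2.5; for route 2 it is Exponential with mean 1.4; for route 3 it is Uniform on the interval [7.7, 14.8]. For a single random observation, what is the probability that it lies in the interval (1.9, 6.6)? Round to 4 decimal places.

Conditional on each route, P(1.9 < X < 6.6): 1: 0.396305; 2: 0.248429; 3: 0.
By total probability, P(1.9 < X < 6.6) = 0.34·0.396305 + 0.29·0.248429 + 0.37·0 = 0.206788.

0.2068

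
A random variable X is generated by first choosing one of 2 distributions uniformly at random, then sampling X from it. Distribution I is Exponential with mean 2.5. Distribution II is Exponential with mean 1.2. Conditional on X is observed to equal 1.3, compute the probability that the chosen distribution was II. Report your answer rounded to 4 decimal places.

Likelihoods f(1.3 | ·): I: 0.237808; II: 0.282055.
Posterior ∝ prior × likelihood. Numerator for II: 0.5·0.282055 = 0.141027.
Normalizing constant: 0.5·0.237808 + 0.5·0.282055 = 0.259931.
P(II | observation) = 0.141027 / 0.259931 = 0.542556.

0.5426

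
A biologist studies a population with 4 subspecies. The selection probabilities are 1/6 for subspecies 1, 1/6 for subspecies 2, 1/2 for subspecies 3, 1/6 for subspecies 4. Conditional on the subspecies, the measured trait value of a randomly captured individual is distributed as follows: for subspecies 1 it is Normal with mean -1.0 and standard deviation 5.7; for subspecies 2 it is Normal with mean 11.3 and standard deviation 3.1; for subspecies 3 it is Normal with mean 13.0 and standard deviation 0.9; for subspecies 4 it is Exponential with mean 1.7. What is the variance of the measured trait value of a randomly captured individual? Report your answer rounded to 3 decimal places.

Per component, 1: μ=-1, E[X²]=33.49; 2: μ=11.3, E[X²]=137.3; 3: μ=13, E[X²]=169.81; 4: μ=1.7, E[X²]=5.78.
E[X] = 0.166667·-1 + 0.166667·11.3 + 0.5·13 + 0.166667·1.7 = 8.5.
E[X²] = 0.166667·33.49 + 0.166667·137.3 + 0.5·169.81 + 0.166667·5.78 = 114.333.
Var(X) = E[X²] − (E[X])² = 114.333 − 72.25 = 42.0833.

42.083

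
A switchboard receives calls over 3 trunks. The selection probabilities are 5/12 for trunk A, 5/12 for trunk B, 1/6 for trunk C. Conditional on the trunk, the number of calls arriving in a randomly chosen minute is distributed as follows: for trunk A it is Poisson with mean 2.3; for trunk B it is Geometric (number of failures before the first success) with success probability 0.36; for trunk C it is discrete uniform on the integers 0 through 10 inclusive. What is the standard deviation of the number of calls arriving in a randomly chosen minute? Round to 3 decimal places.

2.441

Per component, A: μ=2.3, E[X²]=7.59; B: μ=1.77778, E[X²]=8.09877; C: μ=5, E[X²]=35.
E[X] = 0.416667·2.3 + 0.416667·1.77778 + 0.166667·5 = 2.53241.
E[X²] = 0.416667·7.59 + 0.416667·8.09877 + 0.166667·35 = 12.3703.
Var(X) = E[X²] − (E[X])² = 12.3703 − 6.41309 = 5.95723.
SD(X) = √5.95723 = 2.44074.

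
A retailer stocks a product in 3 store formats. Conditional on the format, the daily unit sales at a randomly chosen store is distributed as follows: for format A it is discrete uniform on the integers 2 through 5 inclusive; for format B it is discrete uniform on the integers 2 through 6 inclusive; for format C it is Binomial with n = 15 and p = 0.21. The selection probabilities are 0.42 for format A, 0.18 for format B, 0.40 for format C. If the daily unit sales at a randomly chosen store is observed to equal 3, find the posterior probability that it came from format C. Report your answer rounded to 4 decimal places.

0.4140

Likelihoods P(X=3 | ·): A: 0.25; B: 0.2; C: 0.248997.
Posterior ∝ prior × likelihood. Numerator for C: 0.4·0.248997 = 0.0995989.
Normalizing constant: 0.42·0.25 + 0.18·0.2 + 0.4·0.248997 = 0.240599.
P(C | observation) = 0.0995989 / 0.240599 = 0.413962.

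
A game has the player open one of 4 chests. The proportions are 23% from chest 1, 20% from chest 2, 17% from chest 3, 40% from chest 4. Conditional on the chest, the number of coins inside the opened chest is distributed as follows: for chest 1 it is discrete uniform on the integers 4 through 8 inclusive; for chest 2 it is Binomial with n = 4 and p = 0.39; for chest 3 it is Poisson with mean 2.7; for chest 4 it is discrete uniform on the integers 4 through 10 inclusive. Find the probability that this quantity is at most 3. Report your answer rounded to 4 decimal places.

Conditional on each chest, P(X ≤ 3): 1: 0; 2: 0.976866; 3: 0.714092; 4: 0.
By total probability, P(X ≤ 3) = 0.23·0 + 0.2·0.976866 + 0.17·0.714092 + 0.4·0 = 0.316769.

0.3168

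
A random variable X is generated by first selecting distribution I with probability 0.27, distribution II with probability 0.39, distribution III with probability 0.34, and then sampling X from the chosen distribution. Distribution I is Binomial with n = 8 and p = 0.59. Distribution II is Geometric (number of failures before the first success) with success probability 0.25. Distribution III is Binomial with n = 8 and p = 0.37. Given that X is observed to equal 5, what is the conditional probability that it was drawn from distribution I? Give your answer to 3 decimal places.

Likelihoods P(X=5 | ·): I: 0.27593; II: 0.0593262; III: 0.0970998.
Posterior ∝ prior × likelihood. Numerator for I: 0.27·0.27593 = 0.0745012.
Normalizing constant: 0.27·0.27593 + 0.39·0.0593262 + 0.34·0.0970998 = 0.130652.
P(I | observation) = 0.0745012 / 0.130652 = 0.570225.

0.570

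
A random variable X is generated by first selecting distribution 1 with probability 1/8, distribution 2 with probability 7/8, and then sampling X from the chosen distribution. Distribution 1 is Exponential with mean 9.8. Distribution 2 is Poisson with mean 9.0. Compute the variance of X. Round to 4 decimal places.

19.9500

Per component, 1: μ=9.8, E[X²]=192.08; 2: μ=9, E[X²]=90.
E[X] = 0.125·9.8 + 0.875·9 = 9.1.
E[X²] = 0.125·192.08 + 0.875·90 = 102.76.
Var(X) = E[X²] − (E[X])² = 102.76 − 82.81 = 19.95.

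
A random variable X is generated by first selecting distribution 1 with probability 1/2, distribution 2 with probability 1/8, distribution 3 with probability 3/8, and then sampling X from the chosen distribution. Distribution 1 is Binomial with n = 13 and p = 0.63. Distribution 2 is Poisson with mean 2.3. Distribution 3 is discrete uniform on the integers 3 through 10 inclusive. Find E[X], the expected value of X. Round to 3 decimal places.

6.820

Component means — 1: 8.19; 2: 2.3; 3: 6.5.
E[X] = 0.5·8.19 + 0.125·2.3 + 0.375·6.5 = 6.82.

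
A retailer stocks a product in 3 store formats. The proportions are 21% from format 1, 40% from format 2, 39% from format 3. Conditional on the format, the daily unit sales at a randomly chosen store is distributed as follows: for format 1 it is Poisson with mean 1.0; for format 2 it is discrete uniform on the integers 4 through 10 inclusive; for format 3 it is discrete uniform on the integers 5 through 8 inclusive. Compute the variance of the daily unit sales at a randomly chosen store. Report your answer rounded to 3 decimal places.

Per component, 1: μ=1, E[X²]=2; 2: μ=7, E[X²]=53; 3: μ=6.5, E[X²]=43.5.
E[X] = 0.21·1 + 0.4·7 + 0.39·6.5 = 5.545.
E[X²] = 0.21·2 + 0.4·53 + 0.39·43.5 = 38.585.
Var(X) = E[X²] − (E[X])² = 38.585 − 30.747 = 7.83797.

7.838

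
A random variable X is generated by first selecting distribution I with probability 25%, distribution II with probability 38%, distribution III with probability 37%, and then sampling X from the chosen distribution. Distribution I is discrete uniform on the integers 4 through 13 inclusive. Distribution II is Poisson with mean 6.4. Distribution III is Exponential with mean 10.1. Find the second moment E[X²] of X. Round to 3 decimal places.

For each component E[X²] = Var + (mean)², giving I: 80.5; II: 47.36; III: 204.02.
Overall E[X²] = 0.25·80.5 + 0.38·47.36 + 0.37·204.02 = 113.609.

113.609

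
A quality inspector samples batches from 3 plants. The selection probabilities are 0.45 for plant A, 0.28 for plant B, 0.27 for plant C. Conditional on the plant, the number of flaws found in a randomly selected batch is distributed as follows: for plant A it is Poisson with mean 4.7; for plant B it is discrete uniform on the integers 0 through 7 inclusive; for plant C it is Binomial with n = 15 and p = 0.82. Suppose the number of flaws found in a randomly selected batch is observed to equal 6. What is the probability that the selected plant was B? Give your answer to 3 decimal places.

Likelihoods P(X=6 | ·): A: 0.136167; B: 0.125; C: 0.000301814.
Posterior ∝ prior × likelihood. Numerator for B: 0.28·0.125 = 0.035.
Normalizing constant: 0.45·0.136167 + 0.28·0.125 + 0.27·0.000301814 = 0.0963565.
P(B | observation) = 0.035 / 0.0963565 = 0.363235.

0.363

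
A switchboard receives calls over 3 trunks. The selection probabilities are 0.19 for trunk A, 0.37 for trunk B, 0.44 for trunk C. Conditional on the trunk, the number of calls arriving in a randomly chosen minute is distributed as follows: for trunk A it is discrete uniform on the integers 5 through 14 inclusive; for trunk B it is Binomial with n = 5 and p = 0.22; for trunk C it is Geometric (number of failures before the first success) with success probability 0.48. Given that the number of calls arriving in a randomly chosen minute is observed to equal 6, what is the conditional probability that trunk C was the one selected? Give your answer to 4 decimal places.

0.1802

Likelihoods P(X=6 | ·): A: 0.1; B: 0; C: 0.00948989.
Posterior ∝ prior × likelihood. Numerator for C: 0.44·0.00948989 = 0.00417555.
Normalizing constant: 0.19·0.1 + 0.37·0 + 0.44·0.00948989 = 0.0231756.
P(C | observation) = 0.00417555 / 0.0231756 = 0.180171.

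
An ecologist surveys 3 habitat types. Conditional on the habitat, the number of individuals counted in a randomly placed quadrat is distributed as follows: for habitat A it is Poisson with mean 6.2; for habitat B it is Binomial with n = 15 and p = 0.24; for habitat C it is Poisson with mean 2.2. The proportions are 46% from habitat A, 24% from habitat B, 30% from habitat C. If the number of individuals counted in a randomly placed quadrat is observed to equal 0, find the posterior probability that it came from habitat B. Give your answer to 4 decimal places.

0.1027

Likelihoods P(X=0 | ·): A: 0.00202943; B: 0.0163006; C: 0.110803.
Posterior ∝ prior × likelihood. Numerator for B: 0.24·0.0163006 = 0.00391215.
Normalizing constant: 0.46·0.00202943 + 0.24·0.0163006 + 0.3·0.110803 = 0.0380866.
P(B | observation) = 0.00391215 / 0.0380866 = 0.102717.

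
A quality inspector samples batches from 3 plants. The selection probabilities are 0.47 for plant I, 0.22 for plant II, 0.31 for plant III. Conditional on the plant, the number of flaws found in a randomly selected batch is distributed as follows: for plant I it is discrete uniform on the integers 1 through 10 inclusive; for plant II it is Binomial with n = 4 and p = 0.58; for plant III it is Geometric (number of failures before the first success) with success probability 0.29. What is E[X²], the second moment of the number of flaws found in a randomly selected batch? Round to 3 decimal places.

For each component E[X²] = Var + (mean)², giving I: 38.5; II: 6.3568; III: 14.4364.
Overall E[X²] = 0.47·38.5 + 0.22·6.3568 + 0.31·14.4364 = 23.9688.

23.969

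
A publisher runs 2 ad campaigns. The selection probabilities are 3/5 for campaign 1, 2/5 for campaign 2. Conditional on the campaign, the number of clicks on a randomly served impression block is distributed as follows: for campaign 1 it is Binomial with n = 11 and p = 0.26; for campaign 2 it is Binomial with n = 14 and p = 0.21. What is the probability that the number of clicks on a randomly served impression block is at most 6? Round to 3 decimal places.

Conditional on each campaign, P(X ≤ 6): 1: 0.99048; 2: 0.984807.
By total probability, P(X ≤ 6) = 0.6·0.99048 + 0.4·0.984807 = 0.988211.

0.988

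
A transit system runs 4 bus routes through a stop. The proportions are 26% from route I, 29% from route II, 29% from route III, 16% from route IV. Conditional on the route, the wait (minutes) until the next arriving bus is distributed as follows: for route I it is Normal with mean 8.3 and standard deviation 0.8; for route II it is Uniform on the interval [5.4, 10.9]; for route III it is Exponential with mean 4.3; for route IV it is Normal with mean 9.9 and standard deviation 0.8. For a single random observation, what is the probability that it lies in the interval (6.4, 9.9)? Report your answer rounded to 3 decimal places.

Conditional on each route, P(6.4 < X < 9.9): I: 0.968475; II: 0.636364; III: 0.125714; IV: 0.499994.
By total probability, P(6.4 < X < 9.9) = 0.26·0.968475 + 0.29·0.636364 + 0.29·0.125714 + 0.16·0.499994 = 0.552805.

0.553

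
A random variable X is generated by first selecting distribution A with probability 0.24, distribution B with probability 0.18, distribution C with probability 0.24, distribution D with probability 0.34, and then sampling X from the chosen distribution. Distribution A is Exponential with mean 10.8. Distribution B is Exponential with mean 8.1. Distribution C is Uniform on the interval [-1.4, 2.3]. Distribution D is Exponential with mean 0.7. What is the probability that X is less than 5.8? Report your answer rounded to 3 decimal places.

0.772

Conditional on each component, P(X < 5.8): A: 0.415523; B: 0.511321; C: 1; D: 0.999748.
By total probability, P(X < 5.8) = 0.24·0.415523 + 0.18·0.511321 + 0.24·1 + 0.34·0.999748 = 0.771677.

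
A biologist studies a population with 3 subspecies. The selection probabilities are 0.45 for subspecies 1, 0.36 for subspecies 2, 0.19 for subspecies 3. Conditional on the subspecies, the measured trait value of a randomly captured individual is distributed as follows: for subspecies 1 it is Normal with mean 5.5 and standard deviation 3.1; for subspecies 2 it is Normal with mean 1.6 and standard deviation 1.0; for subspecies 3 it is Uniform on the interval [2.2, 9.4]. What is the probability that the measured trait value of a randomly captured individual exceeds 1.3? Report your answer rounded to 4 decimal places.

0.8230

Conditional on each subspecies, P(X > 1.3): 1: 0.912266; 2: 0.617911; 3: 1.
By total probability, P(X > 1.3) = 0.45·0.912266 + 0.36·0.617911 + 0.19·1 = 0.822968.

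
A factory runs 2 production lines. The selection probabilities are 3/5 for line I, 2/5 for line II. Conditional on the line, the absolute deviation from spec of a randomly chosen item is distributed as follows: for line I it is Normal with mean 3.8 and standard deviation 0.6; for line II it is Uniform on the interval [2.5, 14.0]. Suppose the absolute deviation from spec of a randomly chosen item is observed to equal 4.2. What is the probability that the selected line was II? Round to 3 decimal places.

Likelihoods f(4.2 | ·): I: 0.532413; II: 0.0869565.
Posterior ∝ prior × likelihood. Numerator for II: 0.4·0.0869565 = 0.0347826.
Normalizing constant: 0.6·0.532413 + 0.4·0.0869565 = 0.354231.
P(II | observation) = 0.0347826 / 0.354231 = 0.098192.

0.098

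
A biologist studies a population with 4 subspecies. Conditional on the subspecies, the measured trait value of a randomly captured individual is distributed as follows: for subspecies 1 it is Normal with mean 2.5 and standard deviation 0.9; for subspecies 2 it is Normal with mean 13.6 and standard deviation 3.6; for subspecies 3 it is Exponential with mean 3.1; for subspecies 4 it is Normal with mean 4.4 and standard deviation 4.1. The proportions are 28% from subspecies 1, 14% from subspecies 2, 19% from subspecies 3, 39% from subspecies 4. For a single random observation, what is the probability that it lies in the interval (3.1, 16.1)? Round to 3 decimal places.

Conditional on each subspecies, P(3.1 < X < 16.1): 1: 0.252493; 2: 0.754529; 3: 0.362327; 4: 0.622245.
By total probability, P(3.1 < X < 16.1) = 0.28·0.252493 + 0.14·0.754529 + 0.19·0.362327 + 0.39·0.622245 = 0.48785.

0.488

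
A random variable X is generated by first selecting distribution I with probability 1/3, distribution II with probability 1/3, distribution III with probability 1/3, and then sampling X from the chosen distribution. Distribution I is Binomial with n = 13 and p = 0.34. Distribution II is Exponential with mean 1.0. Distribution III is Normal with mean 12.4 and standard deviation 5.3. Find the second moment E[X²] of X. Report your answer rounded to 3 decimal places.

68.768

For each component E[X²] = Var + (mean)², giving I: 22.4536; II: 2; III: 181.85.
Overall E[X²] = 0.333333·22.4536 + 0.333333·2 + 0.333333·181.85 = 68.7679.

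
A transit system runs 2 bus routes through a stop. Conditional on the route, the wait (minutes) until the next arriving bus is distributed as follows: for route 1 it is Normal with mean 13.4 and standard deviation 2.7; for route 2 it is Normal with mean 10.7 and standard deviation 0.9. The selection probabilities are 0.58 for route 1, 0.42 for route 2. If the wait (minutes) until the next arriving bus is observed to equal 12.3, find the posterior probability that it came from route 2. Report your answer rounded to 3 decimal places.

0.327

Likelihoods f(12.3 | ·): 1: 0.135989; 2: 0.0912799.
Posterior ∝ prior × likelihood. Numerator for 2: 0.42·0.0912799 = 0.0383375.
Normalizing constant: 0.58·0.135989 + 0.42·0.0912799 = 0.117211.
P(2 | observation) = 0.0383375 / 0.117211 = 0.327081.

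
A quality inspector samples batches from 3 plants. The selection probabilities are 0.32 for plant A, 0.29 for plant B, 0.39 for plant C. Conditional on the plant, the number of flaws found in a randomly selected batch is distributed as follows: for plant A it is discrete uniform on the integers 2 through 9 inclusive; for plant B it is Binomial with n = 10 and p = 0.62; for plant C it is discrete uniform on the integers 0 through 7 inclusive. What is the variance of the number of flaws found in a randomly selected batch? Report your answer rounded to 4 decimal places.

Per component, A: μ=5.5, E[X²]=35.5; B: μ=6.2, E[X²]=40.796; C: μ=3.5, E[X²]=17.5.
E[X] = 0.32·5.5 + 0.29·6.2 + 0.39·3.5 = 4.923.
E[X²] = 0.32·35.5 + 0.29·40.796 + 0.39·17.5 = 30.0158.
Var(X) = E[X²] − (E[X])² = 30.0158 − 24.2359 = 5.77991.

5.7799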